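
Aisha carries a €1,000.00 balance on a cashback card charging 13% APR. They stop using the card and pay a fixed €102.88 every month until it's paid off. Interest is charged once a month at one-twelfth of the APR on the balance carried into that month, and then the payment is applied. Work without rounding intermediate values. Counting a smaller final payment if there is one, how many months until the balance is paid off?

Monthly rate r = 13%/12 = 1.08333% = 0.0108333.
Recurrence: B ← B·(1+r) − €102.88.
Month 1: interest €10.83; balance after payment €907.95.
Month 2: interest €9.84; balance after payment €814.91.
Closed form: n = −ln(1 − rB₀/P)/ln(1+r) = −ln(0.8947)/ln(1.01083) ≈ 10.326, so the balance reaches zero during payment 11.

11 months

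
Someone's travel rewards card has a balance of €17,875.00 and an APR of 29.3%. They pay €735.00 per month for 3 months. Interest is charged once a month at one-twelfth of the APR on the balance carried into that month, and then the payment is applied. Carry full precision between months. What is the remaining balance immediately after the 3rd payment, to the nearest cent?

€16,957.30

Monthly rate r = 29.3%/12 = 2.44167% = 0.0244167.
Each month: B ← B·(1+r) − €735.00.
Month 1: interest €436.45; balance after payment €17,576.45.
Month 2: interest €429.16; balance after payment €17,270.61.
Month 3: interest €421.69; balance after payment €16,957.30.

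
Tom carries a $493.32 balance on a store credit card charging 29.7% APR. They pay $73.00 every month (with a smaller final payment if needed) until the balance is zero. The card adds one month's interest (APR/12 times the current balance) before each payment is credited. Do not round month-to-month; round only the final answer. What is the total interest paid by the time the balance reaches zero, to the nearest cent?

$53.40

Monthly rate r = 29.7%/12 = 2.475% = 0.02475.
Payoff takes n = ⌈−ln(1 − rB₀/P)/ln(1+r)⌉ = ⌈7.486⌉ = 8 payments; the last is $35.72.
Total paid = 7·$73.00 + $35.72 = $546.72.
Total interest = total paid − principal = $546.72 − $493.32 = $53.40.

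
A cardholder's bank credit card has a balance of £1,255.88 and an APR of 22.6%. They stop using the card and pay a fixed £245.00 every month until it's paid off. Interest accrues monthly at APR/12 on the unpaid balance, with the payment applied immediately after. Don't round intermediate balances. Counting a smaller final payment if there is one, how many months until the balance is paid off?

Monthly rate r = 22.6%/12 = 1.88333% = 0.0188333.
Recurrence: B ← B·(1+r) − £245.00.
Month 1: interest £23.65; balance after payment £1,034.53.
Month 2: interest £19.48; balance after payment £809.02.
Month 3: interest £15.24; balance after payment £579.25.
Month 4: interest £10.91; balance after payment £345.16.
Month 5: interest £6.50; balance after payment £106.66.
Month 6: interest £2.01; balance after payment £0.00.

6 payments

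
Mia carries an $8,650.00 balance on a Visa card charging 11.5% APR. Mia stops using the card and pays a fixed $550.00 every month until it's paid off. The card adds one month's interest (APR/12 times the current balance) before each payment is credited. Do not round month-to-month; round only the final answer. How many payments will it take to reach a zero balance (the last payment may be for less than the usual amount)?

18 months

Monthly rate r = 11.5%/12 = 0.958333% = 0.00958333.
Recurrence: B ← B·(1+r) − $550.00.
Month 1: interest $82.90; balance after payment $8,182.90.
Month 2: interest $78.42; balance after payment $7,711.32.
Closed form: n = −ln(1 − rB₀/P)/ln(1+r) = −ln(0.84928)/ln(1.00958) ≈ 17.128, so the balance reaches zero during payment 18.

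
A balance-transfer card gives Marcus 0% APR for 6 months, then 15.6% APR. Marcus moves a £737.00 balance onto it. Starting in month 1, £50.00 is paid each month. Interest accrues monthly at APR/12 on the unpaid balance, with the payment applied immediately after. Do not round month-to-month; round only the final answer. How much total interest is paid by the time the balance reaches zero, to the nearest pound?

£30

Promo months 1–6 at r₀ = 0%/12 = 0; months 7+ at r₁ = 15.6%/12 = 0.013.
After month 6 (no interest yet): B = £737.00 − 6·£50.00 = £437.00.
Then at r₁ with £50.00/mo: n₂ = −ln(1 − r₁·B/P)/ln(1+r₁) ≈ 9.34 → 10 more payments.
Total paid = 15·£50.00 + £16.96 = £766.96; interest = £766.96 − £737.00 = £29.96.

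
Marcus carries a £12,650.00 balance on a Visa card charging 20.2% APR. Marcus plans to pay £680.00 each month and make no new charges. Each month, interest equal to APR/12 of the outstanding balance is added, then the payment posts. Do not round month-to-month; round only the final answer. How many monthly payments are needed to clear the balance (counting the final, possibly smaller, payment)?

Monthly rate r = 20.2%/12 = 1.68333% = 0.0168333.
Recurrence: B ← B·(1+r) − £680.00.
Month 1: interest £212.94; balance after payment £12,182.94.
Month 2: interest £205.08; balance after payment £11,708.02.
Closed form: n = −ln(1 − rB₀/P)/ln(1+r) = −ln(0.68685)/ln(1.01683) ≈ 22.502, so the balance reaches zero during payment 23.

23 months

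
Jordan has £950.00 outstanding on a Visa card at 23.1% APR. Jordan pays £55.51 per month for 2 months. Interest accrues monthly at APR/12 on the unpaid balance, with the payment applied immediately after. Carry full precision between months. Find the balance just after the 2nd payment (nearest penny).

£874.84

Monthly rate r = 23.1%/12 = 1.925% = 0.01925.
Each month: B ← B·(1+r) − £55.51.
Month 1: interest £18.29; balance after payment £912.78.
Month 2: interest £17.57; balance after payment £874.84.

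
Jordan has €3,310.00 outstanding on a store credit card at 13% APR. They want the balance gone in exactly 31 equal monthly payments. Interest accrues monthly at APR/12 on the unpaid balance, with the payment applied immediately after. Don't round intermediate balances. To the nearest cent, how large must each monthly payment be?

Monthly rate r = 13%/12 = 1.08333% = 0.0108333.
Level-payment amortization: P = B₀·r / (1 − (1+r)^(−n)) = 3310.00·0.0108333 / (1 − 1.01083^(−31)).
Denominator 1 − (1+r)^(−31) = 0.283965743.
P = 35.8583 / 0.283965743 ≈ 126.28.

€126.28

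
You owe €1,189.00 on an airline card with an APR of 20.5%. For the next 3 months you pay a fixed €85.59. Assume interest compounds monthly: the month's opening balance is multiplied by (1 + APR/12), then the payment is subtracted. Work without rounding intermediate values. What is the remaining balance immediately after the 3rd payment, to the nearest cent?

Monthly rate r = 20.5%/12 = 1.70833% = 0.0170833.
Each month: B ← B·(1+r) − €85.59.
Month 1: interest €20.31; balance after payment €1,123.72.
Month 2: interest €19.20; balance after payment €1,057.33.
Month 3: interest €18.06; balance after payment €989.80.

€989.80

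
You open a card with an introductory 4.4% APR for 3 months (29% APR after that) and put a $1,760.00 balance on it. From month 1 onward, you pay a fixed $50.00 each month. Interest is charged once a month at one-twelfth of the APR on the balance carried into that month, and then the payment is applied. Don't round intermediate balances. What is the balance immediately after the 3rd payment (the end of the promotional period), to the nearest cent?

$1,628.88

Promo months 1–3 at r₀ = 4.4%/12 = 0.00366667; months 4+ at r₁ = 29%/12 = 0.0241667.
After month 3: iterate B ← B·(1+r₀) − $50.00 for 3 months → $1,628.88.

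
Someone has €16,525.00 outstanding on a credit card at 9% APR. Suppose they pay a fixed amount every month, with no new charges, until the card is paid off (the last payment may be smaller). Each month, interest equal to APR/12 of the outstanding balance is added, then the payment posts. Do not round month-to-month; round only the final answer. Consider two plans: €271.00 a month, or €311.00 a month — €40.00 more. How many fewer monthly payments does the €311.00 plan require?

13 fewer payments

Monthly rate r = 9%/12 = 0.75% = 0.0075.
At €271.00/mo: n = ⌈−ln(1 − rB₀/P)/ln(1+r)⌉ = 82 payments (last €218.78); total interest = total paid − €16,525.00 = €5,644.78.
At €311.00/mo: 69 payments (last €10.57); total interest €4,633.57.
Payments saved = 82 − 69 = 13.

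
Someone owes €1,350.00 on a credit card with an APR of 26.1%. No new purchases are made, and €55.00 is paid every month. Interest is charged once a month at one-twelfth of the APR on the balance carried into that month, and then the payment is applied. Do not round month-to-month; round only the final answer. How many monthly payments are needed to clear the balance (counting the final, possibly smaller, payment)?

Monthly rate r = 26.1%/12 = 2.175% = 0.02175.
Recurrence: B ← B·(1+r) − €55.00.
Month 1: interest €29.36; balance after payment €1,324.36.
Month 2: interest €28.80; balance after payment €1,298.17.
Closed form: n = −ln(1 − rB₀/P)/ln(1+r) = −ln(0.46614)/ln(1.02175) ≈ 35.473, so the balance reaches zero during payment 36.

36 months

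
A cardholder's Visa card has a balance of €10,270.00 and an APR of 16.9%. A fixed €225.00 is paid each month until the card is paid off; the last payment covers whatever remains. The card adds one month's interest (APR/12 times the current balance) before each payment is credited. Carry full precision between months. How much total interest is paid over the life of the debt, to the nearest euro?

Monthly rate r = 16.9%/12 = 1.40833% = 0.0140833.
Payoff takes n = ⌈−ln(1 − rB₀/P)/ln(1+r)⌉ = ⌈73.616⌉ = 74 payments; the last is €139.07.
Total paid = 73·€225.00 + €139.07 = €16,564.07.
Total interest = total paid − principal = €16,564.07 − €10,270.00 = €6,294.07.

€6,294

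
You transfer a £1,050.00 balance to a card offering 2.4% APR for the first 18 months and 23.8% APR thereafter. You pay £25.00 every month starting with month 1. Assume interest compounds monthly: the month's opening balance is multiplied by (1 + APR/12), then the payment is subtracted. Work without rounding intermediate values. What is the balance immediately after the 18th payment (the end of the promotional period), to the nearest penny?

£630.72

Promo months 1–18 at r₀ = 2.4%/12 = 0.002; months 19+ at r₁ = 23.8%/12 = 0.0198333.
After month 18: iterate B ← B·(1+r₀) − £25.00 for 18 months → £630.72.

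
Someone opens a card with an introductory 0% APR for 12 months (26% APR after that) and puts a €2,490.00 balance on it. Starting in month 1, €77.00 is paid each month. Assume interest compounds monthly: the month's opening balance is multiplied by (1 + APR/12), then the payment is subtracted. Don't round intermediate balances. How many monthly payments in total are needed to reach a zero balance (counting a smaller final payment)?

Promo months 1–12 at r₀ = 0%/12 = 0; months 13+ at r₁ = 26%/12 = 0.0216667.
After month 12 (no interest yet): B = €2,490.00 − 12·€77.00 = €1,566.00.
Then at r₁ with €77.00/mo: n₂ = −ln(1 − r₁·B/P)/ln(1+r₁) ≈ 27.10 → 28 more payments.

40 months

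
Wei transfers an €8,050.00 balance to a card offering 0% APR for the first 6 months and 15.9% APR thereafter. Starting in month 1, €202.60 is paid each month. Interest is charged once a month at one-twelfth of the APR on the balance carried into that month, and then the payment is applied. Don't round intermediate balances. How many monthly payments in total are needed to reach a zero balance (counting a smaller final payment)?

Promo months 1–6 at r₀ = 0%/12 = 0; months 7+ at r₁ = 15.9%/12 = 0.01325.
After month 6 (no interest yet): B = €8,050.00 − 6·€202.60 = €6,834.40.
Then at r₁ with €202.60/mo: n₂ = −ln(1 − r₁·B/P)/ln(1+r₁) ≈ 45.00 → 46 more payments.

52 months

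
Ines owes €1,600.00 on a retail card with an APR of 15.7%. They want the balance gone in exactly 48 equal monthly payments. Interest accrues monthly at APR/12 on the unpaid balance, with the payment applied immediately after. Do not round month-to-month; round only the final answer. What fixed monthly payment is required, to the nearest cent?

Monthly rate r = 15.7%/12 = 1.30833% = 0.0130833.
Level-payment amortization: P = B₀·r / (1 − (1+r)^(−n)) = 1600.00·0.0130833 / (1 − 1.01308^(−48)).
Denominator 1 − (1+r)^(−48) = 0.464164098.
P = 20.9333 / 0.464164098 ≈ 45.10.

€45.10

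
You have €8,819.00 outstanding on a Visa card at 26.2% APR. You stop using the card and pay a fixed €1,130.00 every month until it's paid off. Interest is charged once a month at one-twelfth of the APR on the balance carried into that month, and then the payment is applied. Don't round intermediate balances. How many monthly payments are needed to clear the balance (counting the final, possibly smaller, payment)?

Monthly rate r = 26.2%/12 = 2.18333% = 0.0218333.
Recurrence: B ← B·(1+r) − €1,130.00.
Month 1: interest €192.55; balance after payment €7,881.55.
Month 2: interest €172.08; balance after payment €6,923.63.
Closed form: n = −ln(1 − rB₀/P)/ln(1+r) = −ln(0.8296)/ln(1.02183) ≈ 8.649, so the balance reaches zero during payment 9.

9 months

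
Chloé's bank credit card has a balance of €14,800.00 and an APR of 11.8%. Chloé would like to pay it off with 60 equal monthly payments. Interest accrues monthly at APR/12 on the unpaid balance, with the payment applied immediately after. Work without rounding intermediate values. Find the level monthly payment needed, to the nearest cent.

€327.72

Monthly rate r = 11.8%/12 = 0.983333% = 0.00983333.
Level-payment amortization: P = B₀·r / (1 − (1+r)^(−n)) = 14800.00·0.00983333 / (1 − 1.00983^(−60)).
Denominator 1 − (1+r)^(−60) = 0.444072864.
P = 145.533 / 0.444072864 ≈ 327.72.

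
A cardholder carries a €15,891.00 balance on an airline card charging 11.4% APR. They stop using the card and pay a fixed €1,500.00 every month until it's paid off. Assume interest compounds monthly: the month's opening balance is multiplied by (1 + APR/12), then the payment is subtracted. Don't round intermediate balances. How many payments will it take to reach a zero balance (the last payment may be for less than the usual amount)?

Monthly rate r = 11.4%/12 = 0.95% = 0.0095.
Recurrence: B ← B·(1+r) − €1,500.00.
Month 1: interest €150.96; balance after payment €14,541.96.
Month 2: interest €138.15; balance after payment €13,180.11.
Closed form: n = −ln(1 − rB₀/P)/ln(1+r) = −ln(0.89936)/ln(1.0095) ≈ 11.219, so the balance reaches zero during payment 12.

12 payments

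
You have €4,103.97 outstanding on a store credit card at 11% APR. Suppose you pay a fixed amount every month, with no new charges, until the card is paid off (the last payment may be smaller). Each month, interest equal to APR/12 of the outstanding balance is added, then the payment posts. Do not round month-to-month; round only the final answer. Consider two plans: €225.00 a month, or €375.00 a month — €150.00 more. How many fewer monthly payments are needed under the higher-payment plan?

9 fewer payments

Monthly rate r = 11%/12 = 0.916667% = 0.00916667.
At €225.00/mo: n = ⌈−ln(1 − rB₀/P)/ln(1+r)⌉ = 21 payments (last €11.44); total interest = total paid − €4,103.97 = €407.47.
At €375.00/mo: 12 payments (last €219.92); total interest €240.95.
Payments saved = 21 − 12 = 9.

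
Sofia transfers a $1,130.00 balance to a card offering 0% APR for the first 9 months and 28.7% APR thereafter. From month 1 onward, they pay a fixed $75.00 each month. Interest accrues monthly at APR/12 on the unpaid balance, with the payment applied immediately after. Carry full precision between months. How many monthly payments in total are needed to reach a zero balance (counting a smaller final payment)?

Promo months 1–9 at r₀ = 0%/12 = 0; months 10+ at r₁ = 28.7%/12 = 0.0239167.
After month 9 (no interest yet): B = $1,130.00 − 9·$75.00 = $455.00.
Then at r₁ with $75.00/mo: n₂ = −ln(1 − r₁·B/P)/ln(1+r₁) ≈ 6.63 → 7 more payments.

16 months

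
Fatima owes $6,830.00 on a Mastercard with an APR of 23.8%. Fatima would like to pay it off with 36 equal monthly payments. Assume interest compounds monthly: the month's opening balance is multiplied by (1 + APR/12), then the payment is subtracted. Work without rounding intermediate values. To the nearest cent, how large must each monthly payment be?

Monthly rate r = 23.8%/12 = 1.98333% = 0.0198333.
Level-payment amortization: P = B₀·r / (1 − (1+r)^(−n)) = 6830.00·0.0198333 / (1 − 1.01983^(−36)).
Denominator 1 − (1+r)^(−36) = 0.506884449.
P = 135.462 / 0.506884449 ≈ 267.24.

$267.24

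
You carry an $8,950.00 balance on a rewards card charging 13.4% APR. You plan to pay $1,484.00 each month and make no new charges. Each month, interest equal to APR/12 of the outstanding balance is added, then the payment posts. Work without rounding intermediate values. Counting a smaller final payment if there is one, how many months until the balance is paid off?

Monthly rate r = 13.4%/12 = 1.11667% = 0.0111667.
Recurrence: B ← B·(1+r) − $1,484.00.
Month 1: interest $99.94; balance after payment $7,565.94.
Month 2: interest $84.49; balance after payment $6,166.43.
Closed form: n = −ln(1 − rB₀/P)/ln(1+r) = −ln(0.93265)/ln(1.01117) ≈ 6.278, so the balance reaches zero during payment 7.

7 payments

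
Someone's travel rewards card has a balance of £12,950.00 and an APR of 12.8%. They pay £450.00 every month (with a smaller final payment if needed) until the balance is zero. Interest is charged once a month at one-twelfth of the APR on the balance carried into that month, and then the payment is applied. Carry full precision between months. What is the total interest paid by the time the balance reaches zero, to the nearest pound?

£2,602

Monthly rate r = 12.8%/12 = 1.06667% = 0.0106667.
Payoff takes n = ⌈−ln(1 − rB₀/P)/ln(1+r)⌉ = ⌈34.558⌉ = 35 payments; the last is £251.91.
Total paid = 34·£450.00 + £251.91 = £15,551.91.
Total interest = total paid − principal = £15,551.91 − £12,950.00 = £2,601.91.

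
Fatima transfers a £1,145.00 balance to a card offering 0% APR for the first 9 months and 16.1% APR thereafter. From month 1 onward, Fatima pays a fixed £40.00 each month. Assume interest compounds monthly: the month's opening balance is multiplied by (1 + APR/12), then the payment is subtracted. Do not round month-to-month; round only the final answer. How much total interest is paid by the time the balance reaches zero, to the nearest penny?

£132.15

Promo months 1–9 at r₀ = 0%/12 = 0; months 10+ at r₁ = 16.1%/12 = 0.0134167.
After month 9 (no interest yet): B = £1,145.00 − 9·£40.00 = £785.00.
Then at r₁ with £40.00/mo: n₂ = −ln(1 − r₁·B/P)/ln(1+r₁) ≈ 22.93 → 23 more payments.
Total paid = 31·£40.00 + £37.15 = £1,277.15; interest = £1,277.15 − £1,145.00 = £132.15.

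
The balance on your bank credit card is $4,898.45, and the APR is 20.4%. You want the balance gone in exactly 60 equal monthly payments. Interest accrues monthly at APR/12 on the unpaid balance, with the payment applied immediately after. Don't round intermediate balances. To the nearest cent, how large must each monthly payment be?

$130.87

Monthly rate r = 20.4%/12 = 1.7% = 0.017.
Level-payment amortization: P = B₀·r / (1 − (1+r)^(−n)) = 4898.45·0.017 / (1 − 1.017^(−60)).
Denominator 1 − (1+r)^(−60) = 0.636300399.
P = 83.2736 / 0.636300399 ≈ 130.87.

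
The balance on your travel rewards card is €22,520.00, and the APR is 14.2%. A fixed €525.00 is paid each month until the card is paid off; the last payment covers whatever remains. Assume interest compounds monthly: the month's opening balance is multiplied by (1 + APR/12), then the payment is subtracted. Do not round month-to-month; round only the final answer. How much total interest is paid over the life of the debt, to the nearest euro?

€9,097

Monthly rate r = 14.2%/12 = 1.18333% = 0.0118333.
Payoff takes n = ⌈−ln(1 − rB₀/P)/ln(1+r)⌉ = ⌈60.223⌉ = 61 payments; the last is €117.42.
Total paid = 60·€525.00 + €117.42 = €31,617.42.
Total interest = total paid − principal = €31,617.42 − €22,520.00 = €9,097.42.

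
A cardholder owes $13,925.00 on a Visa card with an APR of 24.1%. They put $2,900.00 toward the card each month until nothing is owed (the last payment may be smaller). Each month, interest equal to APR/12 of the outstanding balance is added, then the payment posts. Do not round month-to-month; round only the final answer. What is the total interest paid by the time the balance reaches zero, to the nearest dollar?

Monthly rate r = 24.1%/12 = 2.00833% = 0.0200833.
Payoff takes n = ⌈−ln(1 − rB₀/P)/ln(1+r)⌉ = ⌈5.100⌉ = 6 payments; the last is $292.13.
Total paid = 5·$2,900.00 + $292.13 = $14,792.13.
Total interest = total paid − principal = $14,792.13 − $13,925.00 = $867.13.

$867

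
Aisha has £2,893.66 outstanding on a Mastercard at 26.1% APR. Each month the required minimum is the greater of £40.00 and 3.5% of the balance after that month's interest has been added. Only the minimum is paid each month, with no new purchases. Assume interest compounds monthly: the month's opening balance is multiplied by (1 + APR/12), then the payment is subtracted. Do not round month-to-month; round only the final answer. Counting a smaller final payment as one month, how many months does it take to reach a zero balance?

111 months

Monthly rate r = 26.1%/12 = 2.175% = 0.02175.
While 3.5% of the post-interest balance exceeds £40.00, each month B ← (B·(1+r))·(1 − 0.035), i.e. B shrinks by the factor (1+r)·0.965 = 0.98599.
This holds for months 1–68. Entering month 69 the balance is £1,108.51; 3.5% of the post-interest balance is now below £40.00, so the flat £40.00 minimum applies from here.
From month 69 a fixed £40.00 at rate r clears £1,108.51 in 43 more payments. Total: 68 + 43 = 111 months.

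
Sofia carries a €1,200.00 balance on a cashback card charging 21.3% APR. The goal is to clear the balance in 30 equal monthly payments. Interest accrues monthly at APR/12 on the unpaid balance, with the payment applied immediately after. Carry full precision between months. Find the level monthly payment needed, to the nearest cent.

Monthly rate r = 21.3%/12 = 1.775% = 0.01775.
Level-payment amortization: P = B₀·r / (1 − (1+r)^(−n)) = 1200.00·0.01775 / (1 − 1.01775^(−30)).
Denominator 1 − (1+r)^(−30) = 0.410115929.
P = 21.3 / 0.410115929 ≈ 51.94.

€51.94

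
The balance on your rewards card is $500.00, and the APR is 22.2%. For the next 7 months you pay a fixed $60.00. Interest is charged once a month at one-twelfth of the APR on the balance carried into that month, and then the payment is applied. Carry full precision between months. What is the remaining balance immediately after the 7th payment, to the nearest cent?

$124.41

Monthly rate r = 22.2%/12 = 1.85% = 0.0185.
Each month: B ← B·(1+r) − $60.00.
Month 1: interest $9.25; balance after payment $449.25.
Month 2: interest $8.31; balance after payment $397.56.
Month 3: interest $7.35; balance after payment $344.92.
Month 4: interest $6.38; balance after payment $291.30.
Month 5: interest $5.39; balance after payment $236.69.
Month 6: interest $4.38; balance after payment $181.06.
Month 7: interest $3.35; balance after payment $124.41.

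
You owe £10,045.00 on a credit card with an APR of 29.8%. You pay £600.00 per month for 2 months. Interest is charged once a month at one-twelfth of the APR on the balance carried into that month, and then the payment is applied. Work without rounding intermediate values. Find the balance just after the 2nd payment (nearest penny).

£9,335.20

Monthly rate r = 29.8%/12 = 2.48333% = 0.0248333.
Each month: B ← B·(1+r) − £600.00.
Month 1: interest £249.45; balance after payment £9,694.45.
Month 2: interest £240.75; balance after payment £9,335.20.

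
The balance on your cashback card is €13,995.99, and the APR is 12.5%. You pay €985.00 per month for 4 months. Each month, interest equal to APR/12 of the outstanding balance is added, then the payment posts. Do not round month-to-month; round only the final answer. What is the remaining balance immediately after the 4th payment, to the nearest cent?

Monthly rate r = 12.5%/12 = 1.04167% = 0.0104167.
Each month: B ← B·(1+r) − €985.00.
Month 1: interest €145.79; balance after payment €13,156.78.
Month 2: interest €137.05; balance after payment €12,308.83.
Month 3: interest €128.22; balance after payment €11,452.05.
Month 4: interest €119.29; balance after payment €10,586.34.

€10,586.34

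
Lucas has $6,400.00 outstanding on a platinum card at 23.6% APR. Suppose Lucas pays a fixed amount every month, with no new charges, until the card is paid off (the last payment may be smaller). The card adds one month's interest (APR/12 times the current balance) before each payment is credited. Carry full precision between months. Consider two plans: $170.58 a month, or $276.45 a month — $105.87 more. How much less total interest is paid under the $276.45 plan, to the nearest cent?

Monthly rate r = 23.6%/12 = 1.96667% = 0.0196667.
At $170.58/mo: n = ⌈−ln(1 − rB₀/P)/ln(1+r)⌉ = 69 payments (last $128.01); total interest = total paid − $6,400.00 = $5,327.45.
At $276.45/mo: 32 payments (last $53.85); total interest $2,223.80.
Interest saved = $5,327.45 − $2,223.80 = $3,103.65.

$3,103.65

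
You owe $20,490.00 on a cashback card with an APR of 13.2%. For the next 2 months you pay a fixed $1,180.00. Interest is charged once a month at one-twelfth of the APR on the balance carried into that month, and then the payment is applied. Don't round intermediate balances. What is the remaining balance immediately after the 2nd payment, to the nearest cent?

Monthly rate r = 13.2%/12 = 1.1% = 0.011.
Each month: B ← B·(1+r) − $1,180.00.
Month 1: interest $225.39; balance after payment $19,535.39.
Month 2: interest $214.89; balance after payment $18,570.28.

$18,570.28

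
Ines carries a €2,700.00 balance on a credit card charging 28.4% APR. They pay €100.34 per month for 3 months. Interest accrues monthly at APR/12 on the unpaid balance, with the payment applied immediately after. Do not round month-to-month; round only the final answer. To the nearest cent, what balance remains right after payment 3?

€2,588.07

Monthly rate r = 28.4%/12 = 2.36667% = 0.0236667.
Each month: B ← B·(1+r) − €100.34.
Month 1: interest €63.90; balance after payment €2,663.56.
Month 2: interest €63.04; balance after payment €2,626.26.
Month 3: interest €62.15; balance after payment €2,588.07.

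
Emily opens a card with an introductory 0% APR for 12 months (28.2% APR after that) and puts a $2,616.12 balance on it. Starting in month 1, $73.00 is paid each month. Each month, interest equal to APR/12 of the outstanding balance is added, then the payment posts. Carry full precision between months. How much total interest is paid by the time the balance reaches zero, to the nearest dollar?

$841

Promo months 1–12 at r₀ = 0%/12 = 0; months 13+ at r₁ = 28.2%/12 = 0.0235.
After month 12 (no interest yet): B = $2,616.12 − 12·$73.00 = $1,740.12.
Then at r₁ with $73.00/mo: n₂ = −ln(1 − r₁·B/P)/ln(1+r₁) ≈ 35.36 → 36 more payments.
Total paid = 47·$73.00 + $26.58 = $3,457.58; interest = $3,457.58 − $2,616.12 = $841.46.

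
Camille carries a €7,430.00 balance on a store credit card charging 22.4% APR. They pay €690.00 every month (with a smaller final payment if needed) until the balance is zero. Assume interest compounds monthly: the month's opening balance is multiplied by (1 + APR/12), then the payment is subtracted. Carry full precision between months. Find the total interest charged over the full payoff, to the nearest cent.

Monthly rate r = 22.4%/12 = 1.86667% = 0.0186667.
Payoff takes n = ⌈−ln(1 − rB₀/P)/ln(1+r)⌉ = ⌈12.133⌉ = 13 payments; the last is €92.72.
Total paid = 12·€690.00 + €92.72 = €8,372.72.
Total interest = total paid − principal = €8,372.72 − €7,430.00 = €942.72.

€942.72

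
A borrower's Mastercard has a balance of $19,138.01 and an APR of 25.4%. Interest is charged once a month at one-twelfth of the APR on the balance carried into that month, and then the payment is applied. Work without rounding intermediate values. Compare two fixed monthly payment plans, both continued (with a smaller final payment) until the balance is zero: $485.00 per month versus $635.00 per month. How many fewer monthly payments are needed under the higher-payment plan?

38 fewer payments

Monthly rate r = 25.4%/12 = 2.11667% = 0.0211667.
At $485.00/mo: n = ⌈−ln(1 − rB₀/P)/ln(1+r)⌉ = 87 payments (last $44.08); total interest = total paid − $19,138.01 = $22,616.07.
At $635.00/mo: 49 payments (last $320.93); total interest $11,662.92.
Payments saved = 87 − 49 = 38.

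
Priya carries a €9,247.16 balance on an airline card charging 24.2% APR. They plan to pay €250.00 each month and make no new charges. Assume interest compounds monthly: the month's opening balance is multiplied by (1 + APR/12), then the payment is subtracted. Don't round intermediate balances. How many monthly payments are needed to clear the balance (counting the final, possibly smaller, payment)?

69 payments

Monthly rate r = 24.2%/12 = 2.01667% = 0.0201667.
Recurrence: B ← B·(1+r) − €250.00.
Month 1: interest €186.48; balance after payment €9,183.64.
Month 2: interest €185.20; balance after payment €9,118.85.
Closed form: n = −ln(1 − rB₀/P)/ln(1+r) = −ln(0.25406)/ln(1.02017) ≈ 68.625, so the balance reaches zero during payment 69.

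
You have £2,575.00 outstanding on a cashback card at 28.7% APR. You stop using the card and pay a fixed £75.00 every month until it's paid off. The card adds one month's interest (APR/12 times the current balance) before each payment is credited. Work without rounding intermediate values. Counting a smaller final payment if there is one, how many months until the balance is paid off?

Monthly rate r = 28.7%/12 = 2.39167% = 0.0239167.
Recurrence: B ← B·(1+r) − £75.00.
Month 1: interest £61.59; balance after payment £2,561.59.
Month 2: interest £61.26; balance after payment £2,547.85.
Closed form: n = −ln(1 − rB₀/P)/ln(1+r) = −ln(0.17886)/ln(1.02392) ≈ 72.821, so the balance reaches zero during payment 73.

73 payments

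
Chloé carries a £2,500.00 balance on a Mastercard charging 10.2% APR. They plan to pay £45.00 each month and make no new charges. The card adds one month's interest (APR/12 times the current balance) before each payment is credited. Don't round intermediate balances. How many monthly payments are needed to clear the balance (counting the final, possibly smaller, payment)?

Monthly rate r = 10.2%/12 = 0.85% = 0.0085.
Recurrence: B ← B·(1+r) − £45.00.
Month 1: interest £21.25; balance after payment £2,476.25.
Month 2: interest £21.05; balance after payment £2,452.30.
Closed form: n = −ln(1 − rB₀/P)/ln(1+r) = −ln(0.52778)/ln(1.0085) ≈ 75.505, so the balance reaches zero during payment 76.

76 payments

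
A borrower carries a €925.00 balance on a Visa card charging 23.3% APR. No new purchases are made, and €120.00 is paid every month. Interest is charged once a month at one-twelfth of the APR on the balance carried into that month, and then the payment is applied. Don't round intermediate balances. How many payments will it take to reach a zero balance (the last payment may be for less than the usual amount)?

9 months

Monthly rate r = 23.3%/12 = 1.94167% = 0.0194167.
Recurrence: B ← B·(1+r) − €120.00.
Month 1: interest €17.96; balance after payment €822.96.
Month 2: interest €15.98; balance after payment €718.94.
Closed form: n = −ln(1 − rB₀/P)/ln(1+r) = −ln(0.85033)/ln(1.01942) ≈ 8.431, so the balance reaches zero during payment 9.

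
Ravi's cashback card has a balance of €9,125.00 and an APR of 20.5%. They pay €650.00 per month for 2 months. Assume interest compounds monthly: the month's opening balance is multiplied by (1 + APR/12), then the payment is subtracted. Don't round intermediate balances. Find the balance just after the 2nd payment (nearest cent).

Monthly rate r = 20.5%/12 = 1.70833% = 0.0170833.
Each month: B ← B·(1+r) − €650.00.
Month 1: interest €155.89; balance after payment €8,630.89.
Month 2: interest €147.44; balance after payment €8,128.33.

€8,128.33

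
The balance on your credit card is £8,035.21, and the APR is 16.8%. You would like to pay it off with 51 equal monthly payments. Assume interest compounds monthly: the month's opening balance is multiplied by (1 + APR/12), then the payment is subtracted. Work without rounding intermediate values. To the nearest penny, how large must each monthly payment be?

Monthly rate r = 16.8%/12 = 1.4% = 0.014.
Level-payment amortization: P = B₀·r / (1 − (1+r)^(−n)) = 8035.21·0.014 / (1 − 1.014^(−51)).
Denominator 1 − (1+r)^(−51) = 0.507887615.
P = 112.493 / 0.507887615 ≈ 221.49.

£221.49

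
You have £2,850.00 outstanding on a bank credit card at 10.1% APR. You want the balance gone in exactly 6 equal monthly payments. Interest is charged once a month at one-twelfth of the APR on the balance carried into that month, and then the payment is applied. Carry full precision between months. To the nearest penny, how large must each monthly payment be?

Monthly rate r = 10.1%/12 = 0.841667% = 0.00841667.
Level-payment amortization: P = B₀·r / (1 − (1+r)^(−n)) = 2850.00·0.00841667 / (1 − 1.00842^(−6)).
Denominator 1 − (1+r)^(−6) = 0.0490451217.
P = 23.9875 / 0.0490451217 ≈ 489.09.

£489.09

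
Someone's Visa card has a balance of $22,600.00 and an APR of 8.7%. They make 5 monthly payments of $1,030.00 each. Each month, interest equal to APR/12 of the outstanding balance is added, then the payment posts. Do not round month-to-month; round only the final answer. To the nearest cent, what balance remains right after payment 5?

$18,206.00

Monthly rate r = 8.7%/12 = 0.725% = 0.00725.
Each month: B ← B·(1+r) − $1,030.00.
Month 1: interest $163.85; balance after payment $21,733.85.
Month 2: interest $157.57; balance after payment $20,861.42.
Month 3: interest $151.25; balance after payment $19,982.67.
Month 4: interest $144.87; balance after payment $19,097.54.
Month 5: interest $138.46; balance after payment $18,206.00.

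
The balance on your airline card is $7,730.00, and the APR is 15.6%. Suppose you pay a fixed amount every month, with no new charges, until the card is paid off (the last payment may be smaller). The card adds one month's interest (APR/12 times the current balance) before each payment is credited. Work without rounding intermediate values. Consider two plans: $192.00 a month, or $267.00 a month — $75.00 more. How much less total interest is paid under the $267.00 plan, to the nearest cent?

Monthly rate r = 15.6%/12 = 1.3% = 0.013.
At $192.00/mo: n = ⌈−ln(1 − rB₀/P)/ln(1+r)⌉ = 58 payments (last $71.97); total interest = total paid − $7,730.00 = $3,285.97.
At $267.00/mo: 37 payments (last $149.45); total interest $2,031.45.
Interest saved = $3,285.97 − $2,031.45 = $1,254.52.

$1,254.52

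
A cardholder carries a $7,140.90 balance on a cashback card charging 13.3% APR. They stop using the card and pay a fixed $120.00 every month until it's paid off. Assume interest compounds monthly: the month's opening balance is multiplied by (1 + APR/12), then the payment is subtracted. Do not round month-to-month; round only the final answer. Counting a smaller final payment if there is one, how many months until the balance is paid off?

98 months

Monthly rate r = 13.3%/12 = 1.10833% = 0.0110833.
Recurrence: B ← B·(1+r) − $120.00.
Month 1: interest $79.14; balance after payment $7,100.04.
Month 2: interest $78.69; balance after payment $7,058.74.
Closed form: n = −ln(1 − rB₀/P)/ln(1+r) = −ln(0.34046)/ln(1.01108) ≈ 97.752, so the balance reaches zero during payment 98.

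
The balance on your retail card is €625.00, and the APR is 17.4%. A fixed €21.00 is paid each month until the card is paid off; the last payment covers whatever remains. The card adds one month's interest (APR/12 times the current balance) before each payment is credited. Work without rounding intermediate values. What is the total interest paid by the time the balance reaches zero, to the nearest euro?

Monthly rate r = 17.4%/12 = 1.45% = 0.0145.
Payoff takes n = ⌈−ln(1 − rB₀/P)/ln(1+r)⌉ = ⌈39.236⌉ = 40 payments; the last is €4.98.
Total paid = 39·€21.00 + €4.98 = €823.98.
Total interest = total paid − principal = €823.98 − €625.00 = €198.98.

€199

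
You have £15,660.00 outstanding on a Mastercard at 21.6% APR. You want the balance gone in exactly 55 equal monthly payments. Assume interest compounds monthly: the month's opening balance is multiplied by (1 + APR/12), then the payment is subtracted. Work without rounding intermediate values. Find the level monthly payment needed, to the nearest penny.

£450.91

Monthly rate r = 21.6%/12 = 1.8% = 0.018.
Level-payment amortization: P = B₀·r / (1 − (1+r)^(−n)) = 15660.00·0.018 / (1 − 1.018^(−55)).
Denominator 1 − (1+r)^(−55) = 0.625137316.
P = 281.88 / 0.625137316 ≈ 450.91.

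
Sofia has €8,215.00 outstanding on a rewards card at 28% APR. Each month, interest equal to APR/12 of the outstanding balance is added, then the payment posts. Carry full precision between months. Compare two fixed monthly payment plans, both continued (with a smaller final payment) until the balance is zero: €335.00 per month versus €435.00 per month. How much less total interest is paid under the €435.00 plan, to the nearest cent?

Monthly rate r = 28%/12 = 2.33333% = 0.0233333.
At €335.00/mo: n = ⌈−ln(1 − rB₀/P)/ln(1+r)⌉ = 37 payments (last €272.54); total interest = total paid − €8,215.00 = €4,117.54.
At €435.00/mo: 26 payments (last €82.82); total interest €2,742.82.
Interest saved = €4,117.54 − €2,742.82 = €1,374.72.

€1,374.72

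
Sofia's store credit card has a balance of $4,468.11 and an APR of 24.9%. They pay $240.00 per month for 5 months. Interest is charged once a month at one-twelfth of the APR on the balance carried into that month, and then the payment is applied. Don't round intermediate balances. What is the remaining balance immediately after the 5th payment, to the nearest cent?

$3,700.47

Monthly rate r = 24.9%/12 = 2.075% = 0.02075.
Each month: B ← B·(1+r) − $240.00.
Month 1: interest $92.71; balance after payment $4,320.82.
Month 2: interest $89.66; balance after payment $4,170.48.
Month 3: interest $86.54; balance after payment $4,017.02.
Month 4: interest $83.35; balance after payment $3,860.37.
Month 5: interest $80.10; balance after payment $3,700.47.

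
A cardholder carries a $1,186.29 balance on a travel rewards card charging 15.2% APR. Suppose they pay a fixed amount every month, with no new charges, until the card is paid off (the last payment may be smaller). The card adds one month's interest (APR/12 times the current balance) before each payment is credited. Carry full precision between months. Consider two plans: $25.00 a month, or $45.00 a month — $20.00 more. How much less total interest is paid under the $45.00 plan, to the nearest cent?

Monthly rate r = 15.2%/12 = 1.26667% = 0.0126667.
At $25.00/mo: n = ⌈−ln(1 − rB₀/P)/ln(1+r)⌉ = 74 payments (last $0.14); total interest = total paid − $1,186.29 = $638.85.
At $45.00/mo: 33 payments (last $12.77); total interest $266.48.
Interest saved = $638.85 − $266.48 = $372.37.

$372.37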